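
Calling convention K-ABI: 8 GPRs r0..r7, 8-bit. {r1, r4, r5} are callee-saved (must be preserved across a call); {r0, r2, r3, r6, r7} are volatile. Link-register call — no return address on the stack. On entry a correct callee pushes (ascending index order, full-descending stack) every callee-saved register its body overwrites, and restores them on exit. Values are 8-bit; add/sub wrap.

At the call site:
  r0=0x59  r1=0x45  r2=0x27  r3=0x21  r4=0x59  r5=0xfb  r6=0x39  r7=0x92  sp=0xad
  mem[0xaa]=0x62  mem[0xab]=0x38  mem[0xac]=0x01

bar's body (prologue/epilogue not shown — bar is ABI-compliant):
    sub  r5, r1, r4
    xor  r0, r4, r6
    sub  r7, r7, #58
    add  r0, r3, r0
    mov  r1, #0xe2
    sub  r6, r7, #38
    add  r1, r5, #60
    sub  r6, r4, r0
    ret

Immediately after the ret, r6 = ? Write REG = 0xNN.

REG = 0xd8

prologue: push r1 -> mem[0xac]=0x45, sp=0xac
prologue: push r5 -> mem[0xab]=0xfb, sp=0xab
body[0] sub  r5, r1, r4 -> r5=0xec
body[1] xor  r0, r4, r6 -> r0=0x60
body[2] sub  r7, r7, #58 -> r7=0x58
body[3] add  r0, r3, r0 -> r0=0x81
body[4] mov  r1, #0xe2 -> r1=0xe2
body[5] sub  r6, r7, #38 -> r6=0x32
body[6] add  r1, r5, #60 -> r1=0x28
body[7] sub  r6, r4, r0 -> r6=0xd8
epilogue: pop r5=0xfb, sp=0xac
epilogue: pop r1=0x45, sp=0xad
r6 is caller-saved -> body value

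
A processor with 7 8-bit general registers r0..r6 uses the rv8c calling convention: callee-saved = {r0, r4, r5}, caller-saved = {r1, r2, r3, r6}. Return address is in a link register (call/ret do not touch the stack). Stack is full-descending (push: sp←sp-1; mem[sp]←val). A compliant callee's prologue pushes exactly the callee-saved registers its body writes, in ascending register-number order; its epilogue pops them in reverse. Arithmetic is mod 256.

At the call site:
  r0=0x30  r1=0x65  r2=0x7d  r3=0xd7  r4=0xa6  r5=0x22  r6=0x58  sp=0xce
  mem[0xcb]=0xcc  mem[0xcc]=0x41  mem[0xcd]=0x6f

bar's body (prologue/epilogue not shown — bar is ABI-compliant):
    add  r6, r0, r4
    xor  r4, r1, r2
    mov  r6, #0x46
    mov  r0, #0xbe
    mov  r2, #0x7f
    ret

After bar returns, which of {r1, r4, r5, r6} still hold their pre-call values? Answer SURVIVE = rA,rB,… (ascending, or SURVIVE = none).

prologue: push r0 → mem[0xcd]=0x30, sp=0xcd
prologue: push r4 → mem[0xcc]=0xa6, sp=0xcc
body[0] add  r6, r0, r4 → r6=0xd6
body[1] xor  r4, r1, r2 → r4=0x18
body[2] mov  r6, #0x46 → r6=0x46
body[3] mov  r0, #0xbe → r0=0xbe
body[4] mov  r2, #0x7f → r2=0x7f
epilogue: pop r4=0xa6, sp=0xcd
epilogue: pop r0=0x30, sp=0xce
r1: caller-saved, written=False
r4: callee-saved, written=True
r5: callee-saved, written=False
r6: caller-saved, written=True

SURVIVE = r1,r4,r5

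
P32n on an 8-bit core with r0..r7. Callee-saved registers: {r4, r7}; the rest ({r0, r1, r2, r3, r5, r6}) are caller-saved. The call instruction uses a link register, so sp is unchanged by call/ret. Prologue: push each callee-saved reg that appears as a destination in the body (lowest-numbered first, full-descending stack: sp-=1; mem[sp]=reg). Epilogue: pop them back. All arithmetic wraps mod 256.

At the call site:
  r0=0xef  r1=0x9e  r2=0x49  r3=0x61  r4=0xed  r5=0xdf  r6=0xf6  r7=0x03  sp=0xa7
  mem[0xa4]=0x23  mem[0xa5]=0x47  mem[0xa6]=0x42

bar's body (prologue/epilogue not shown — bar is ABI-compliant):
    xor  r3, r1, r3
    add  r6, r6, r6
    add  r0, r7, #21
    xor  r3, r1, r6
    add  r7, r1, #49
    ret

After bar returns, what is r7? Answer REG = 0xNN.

REG = 0x03

prologue: push r7 -> mem[0xa6]=0x03, sp=0xa6
body[0] xor  r3, r1, r3 -> r3=0xff
body[1] add  r6, r6, r6 -> r6=0xec
body[2] add  r0, r7, #21 -> r0=0x18
body[3] xor  r3, r1, r6 -> r3=0x72
body[4] add  r7, r1, #49 -> r7=0xcf
epilogue: pop r7=0x03, sp=0xa7
r7 is callee-saved -> restored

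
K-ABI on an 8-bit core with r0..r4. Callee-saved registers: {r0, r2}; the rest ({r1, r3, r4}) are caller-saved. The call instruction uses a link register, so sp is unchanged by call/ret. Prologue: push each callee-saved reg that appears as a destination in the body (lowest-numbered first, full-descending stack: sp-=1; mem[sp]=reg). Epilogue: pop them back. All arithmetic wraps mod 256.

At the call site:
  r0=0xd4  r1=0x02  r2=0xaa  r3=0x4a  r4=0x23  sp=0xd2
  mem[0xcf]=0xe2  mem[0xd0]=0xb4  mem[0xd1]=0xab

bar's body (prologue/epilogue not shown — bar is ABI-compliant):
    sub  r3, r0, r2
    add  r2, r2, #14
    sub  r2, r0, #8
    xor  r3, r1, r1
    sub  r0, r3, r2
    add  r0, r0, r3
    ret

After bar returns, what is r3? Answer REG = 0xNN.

prologue: push r0 -> mem[0xd1]=0xd4, sp=0xd1
prologue: push r2 -> mem[0xd0]=0xaa, sp=0xd0
body[0] sub  r3, r0, r2 -> r3=0x2a
body[1] add  r2, r2, #14 -> r2=0xb8
body[2] sub  r2, r0, #8 -> r2=0xcc
body[3] xor  r3, r1, r1 -> r3=0x00
body[4] sub  r0, r3, r2 -> r0=0x34
body[5] add  r0, r0, r3 -> r0=0x34
epilogue: pop r2=0xaa, sp=0xd1
epilogue: pop r0=0xd4, sp=0xd2
r3 is caller-saved -> body value

REG = 0x00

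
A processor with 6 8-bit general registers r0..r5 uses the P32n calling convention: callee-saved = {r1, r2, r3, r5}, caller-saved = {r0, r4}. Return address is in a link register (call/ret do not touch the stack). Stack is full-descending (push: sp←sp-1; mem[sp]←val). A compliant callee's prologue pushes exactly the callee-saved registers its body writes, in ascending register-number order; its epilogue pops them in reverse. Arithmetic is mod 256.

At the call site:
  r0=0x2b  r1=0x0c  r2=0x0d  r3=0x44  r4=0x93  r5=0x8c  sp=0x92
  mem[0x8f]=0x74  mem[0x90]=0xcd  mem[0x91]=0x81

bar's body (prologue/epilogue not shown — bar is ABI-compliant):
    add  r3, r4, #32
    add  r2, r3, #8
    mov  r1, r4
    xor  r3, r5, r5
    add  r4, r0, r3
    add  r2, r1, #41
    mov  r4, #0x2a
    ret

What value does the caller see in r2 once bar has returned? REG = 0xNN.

REG = 0x0d

prologue: push r1 → mem[0x91]=0x0c, sp=0x91
prologue: push r2 → mem[0x90]=0x0d, sp=0x90
prologue: push r3 → mem[0x8f]=0x44, sp=0x8f
body[0] add  r3, r4, #32 → r3=0xb3
body[1] add  r2, r3, #8 → r2=0xbb
body[2] mov  r1, r4 → r1=0x93
body[3] xor  r3, r5, r5 → r3=0x00
body[4] add  r4, r0, r3 → r4=0x2b
body[5] add  r2, r1, #41 → r2=0xbc
body[6] mov  r4, #0x2a → r4=0x2a
epilogue: pop r3=0x44, sp=0x90
epilogue: pop r2=0x0d, sp=0x91
epilogue: pop r1=0x0c, sp=0x92
r2 is callee-saved → restored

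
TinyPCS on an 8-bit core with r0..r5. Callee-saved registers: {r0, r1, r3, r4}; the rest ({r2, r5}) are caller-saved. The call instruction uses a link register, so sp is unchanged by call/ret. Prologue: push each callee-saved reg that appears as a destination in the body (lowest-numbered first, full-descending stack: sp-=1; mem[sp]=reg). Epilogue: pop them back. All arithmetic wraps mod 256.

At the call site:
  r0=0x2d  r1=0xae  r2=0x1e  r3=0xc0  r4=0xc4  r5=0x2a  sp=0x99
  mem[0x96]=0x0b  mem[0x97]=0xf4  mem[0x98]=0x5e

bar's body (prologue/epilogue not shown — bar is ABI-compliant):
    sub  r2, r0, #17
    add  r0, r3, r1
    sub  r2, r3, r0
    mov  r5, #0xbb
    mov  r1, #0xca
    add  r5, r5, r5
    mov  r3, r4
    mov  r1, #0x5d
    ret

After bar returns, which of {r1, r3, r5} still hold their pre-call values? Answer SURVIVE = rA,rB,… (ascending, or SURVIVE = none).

prologue: push r0 -> mem[0x98]=0x2d, sp=0x98
prologue: push r1 -> mem[0x97]=0xae, sp=0x97
prologue: push r3 -> mem[0x96]=0xc0, sp=0x96
body[0] sub  r2, r0, #17 -> r2=0x1c
body[1] add  r0, r3, r1 -> r0=0x6e
body[2] sub  r2, r3, r0 -> r2=0x52
body[3] mov  r5, #0xbb -> r5=0xbb
body[4] mov  r1, #0xca -> r1=0xca
body[5] add  r5, r5, r5 -> r5=0x76
body[6] mov  r3, r4 -> r3=0xc4
body[7] mov  r1, #0x5d -> r1=0x5d
epilogue: pop r3=0xc0, sp=0x97
epilogue: pop r1=0xae, sp=0x98
epilogue: pop r0=0x2d, sp=0x99
r1: callee-saved, written=True
r3: callee-saved, written=True
r5: caller-saved, written=True

SURVIVE = r1,r3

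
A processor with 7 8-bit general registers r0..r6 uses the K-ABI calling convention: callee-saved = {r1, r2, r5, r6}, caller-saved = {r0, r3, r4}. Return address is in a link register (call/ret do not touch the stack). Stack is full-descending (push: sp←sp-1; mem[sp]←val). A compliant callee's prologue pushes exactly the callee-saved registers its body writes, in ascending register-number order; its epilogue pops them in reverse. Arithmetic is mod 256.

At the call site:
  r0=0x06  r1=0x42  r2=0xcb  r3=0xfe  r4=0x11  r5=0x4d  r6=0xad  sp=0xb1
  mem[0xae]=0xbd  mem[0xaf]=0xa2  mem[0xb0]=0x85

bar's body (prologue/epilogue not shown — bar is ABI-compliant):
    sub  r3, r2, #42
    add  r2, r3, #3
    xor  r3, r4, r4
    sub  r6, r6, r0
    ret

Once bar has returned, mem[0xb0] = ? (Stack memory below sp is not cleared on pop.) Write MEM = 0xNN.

MEM = 0xcb

prologue: push r2 -> mem[0xb0]=0xcb, sp=0xb0
prologue: push r6 -> mem[0xaf]=0xad, sp=0xaf
body[0] sub  r3, r2, #42 -> r3=0xa1
body[1] add  r2, r3, #3 -> r2=0xa4
body[2] xor  r3, r4, r4 -> r3=0x00
body[3] sub  r6, r6, r0 -> r6=0xa7
epilogue: pop r6=0xad, sp=0xb0
epilogue: pop r2=0xcb, sp=0xb1
prologue pushed ['r2', 'r6'] at ['0xb0', '0xaf']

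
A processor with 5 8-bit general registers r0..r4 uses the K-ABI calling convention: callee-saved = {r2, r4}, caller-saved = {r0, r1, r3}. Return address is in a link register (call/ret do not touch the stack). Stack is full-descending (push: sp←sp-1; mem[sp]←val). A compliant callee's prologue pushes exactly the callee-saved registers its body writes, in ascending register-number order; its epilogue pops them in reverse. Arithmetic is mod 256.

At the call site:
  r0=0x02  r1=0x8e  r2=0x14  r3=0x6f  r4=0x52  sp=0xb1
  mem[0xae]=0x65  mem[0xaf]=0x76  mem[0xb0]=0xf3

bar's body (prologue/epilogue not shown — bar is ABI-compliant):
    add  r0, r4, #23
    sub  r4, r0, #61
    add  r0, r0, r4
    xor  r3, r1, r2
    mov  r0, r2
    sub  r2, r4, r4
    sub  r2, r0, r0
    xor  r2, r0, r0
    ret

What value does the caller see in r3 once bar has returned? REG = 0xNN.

prologue: push r2 → mem[0xb0]=0x14, sp=0xb0
prologue: push r4 → mem[0xaf]=0x52, sp=0xaf
body[0] add  r0, r4, #23 → r0=0x69
body[1] sub  r4, r0, #61 → r4=0x2c
body[2] add  r0, r0, r4 → r0=0x95
body[3] xor  r3, r1, r2 → r3=0x9a
body[4] mov  r0, r2 → r0=0x14
body[5] sub  r2, r4, r4 → r2=0x00
body[6] sub  r2, r0, r0 → r2=0x00
body[7] xor  r2, r0, r0 → r2=0x00
epilogue: pop r4=0x52, sp=0xb0
epilogue: pop r2=0x14, sp=0xb1
r3 is caller-saved → body value

REG = 0x9a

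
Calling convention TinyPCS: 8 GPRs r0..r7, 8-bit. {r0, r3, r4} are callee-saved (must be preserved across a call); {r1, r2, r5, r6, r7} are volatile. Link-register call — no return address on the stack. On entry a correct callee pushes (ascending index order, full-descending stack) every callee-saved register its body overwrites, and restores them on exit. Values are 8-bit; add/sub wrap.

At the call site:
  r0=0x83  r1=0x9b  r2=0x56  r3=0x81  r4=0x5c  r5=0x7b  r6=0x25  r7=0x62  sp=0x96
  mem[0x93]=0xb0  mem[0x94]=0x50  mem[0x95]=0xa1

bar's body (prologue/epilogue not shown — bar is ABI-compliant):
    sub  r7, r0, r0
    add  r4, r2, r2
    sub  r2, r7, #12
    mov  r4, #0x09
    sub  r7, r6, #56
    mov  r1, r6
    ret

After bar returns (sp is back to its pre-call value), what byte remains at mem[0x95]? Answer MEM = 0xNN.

MEM = 0x5c

prologue: push r4 -> mem[0x95]=0x5c, sp=0x95
body[0] sub  r7, r0, r0 -> r7=0x00
body[1] add  r4, r2, r2 -> r4=0xac
body[2] sub  r2, r7, #12 -> r2=0xf4
body[3] mov  r4, #0x09 -> r4=0x09
body[4] sub  r7, r6, #56 -> r7=0xed
body[5] mov  r1, r6 -> r1=0x25
epilogue: pop r4=0x5c, sp=0x96
prologue pushed ['r4'] at ['0x95']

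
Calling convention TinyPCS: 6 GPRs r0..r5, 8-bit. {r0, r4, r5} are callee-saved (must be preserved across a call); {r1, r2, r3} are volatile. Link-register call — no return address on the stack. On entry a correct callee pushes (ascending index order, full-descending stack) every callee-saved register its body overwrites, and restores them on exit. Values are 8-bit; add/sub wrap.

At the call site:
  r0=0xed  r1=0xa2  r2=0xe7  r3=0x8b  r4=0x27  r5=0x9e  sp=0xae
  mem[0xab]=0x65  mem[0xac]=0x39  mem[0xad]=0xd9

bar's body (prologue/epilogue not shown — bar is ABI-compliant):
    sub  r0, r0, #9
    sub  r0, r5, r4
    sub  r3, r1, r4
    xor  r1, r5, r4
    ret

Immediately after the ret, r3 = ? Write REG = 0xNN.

REG = 0x7b

prologue: push r0 → mem[0xad]=0xed, sp=0xad
body[0] sub  r0, r0, #9 → r0=0xe4
body[1] sub  r0, r5, r4 → r0=0x77
body[2] sub  r3, r1, r4 → r3=0x7b
body[3] xor  r1, r5, r4 → r1=0xb9
epilogue: pop r0=0xed, sp=0xae
r3 is caller-saved → body value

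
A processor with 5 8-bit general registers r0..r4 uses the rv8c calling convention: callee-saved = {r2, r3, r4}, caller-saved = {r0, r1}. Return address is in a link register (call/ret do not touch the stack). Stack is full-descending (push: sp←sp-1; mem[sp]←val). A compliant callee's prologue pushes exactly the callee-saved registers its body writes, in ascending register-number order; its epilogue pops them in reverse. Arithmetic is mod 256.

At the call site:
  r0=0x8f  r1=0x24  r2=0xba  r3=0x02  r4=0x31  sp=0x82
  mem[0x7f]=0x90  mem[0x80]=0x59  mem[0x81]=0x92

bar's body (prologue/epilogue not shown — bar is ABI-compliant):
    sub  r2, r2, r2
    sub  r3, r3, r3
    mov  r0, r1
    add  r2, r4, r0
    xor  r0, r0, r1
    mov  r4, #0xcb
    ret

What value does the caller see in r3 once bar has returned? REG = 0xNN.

REG = 0x02

prologue: push r2 → mem[0x81]=0xba, sp=0x81
prologue: push r3 → mem[0x80]=0x02, sp=0x80
prologue: push r4 → mem[0x7f]=0x31, sp=0x7f
body[0] sub  r2, r2, r2 → r2=0x00
body[1] sub  r3, r3, r3 → r3=0x00
body[2] mov  r0, r1 → r0=0x24
body[3] add  r2, r4, r0 → r2=0x55
body[4] xor  r0, r0, r1 → r0=0x00
body[5] mov  r4, #0xcb → r4=0xcb
epilogue: pop r4=0x31, sp=0x80
epilogue: pop r3=0x02, sp=0x81
epilogue: pop r2=0xba, sp=0x82
r3 is callee-saved → restored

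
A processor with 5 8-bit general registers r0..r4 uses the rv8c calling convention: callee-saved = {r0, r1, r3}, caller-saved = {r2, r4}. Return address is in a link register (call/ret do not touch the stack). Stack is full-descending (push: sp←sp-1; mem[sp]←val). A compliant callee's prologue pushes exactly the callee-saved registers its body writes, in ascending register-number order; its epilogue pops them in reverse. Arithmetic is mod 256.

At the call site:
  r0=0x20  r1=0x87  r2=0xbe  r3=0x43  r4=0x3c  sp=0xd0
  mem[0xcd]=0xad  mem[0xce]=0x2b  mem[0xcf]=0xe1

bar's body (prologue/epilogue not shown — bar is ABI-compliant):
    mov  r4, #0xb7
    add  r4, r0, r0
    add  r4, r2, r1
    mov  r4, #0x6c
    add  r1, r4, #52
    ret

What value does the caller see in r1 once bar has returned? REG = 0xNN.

REG = 0x87

prologue: push r1 → mem[0xcf]=0x87, sp=0xcf
body[0] mov  r4, #0xb7 → r4=0xb7
body[1] add  r4, r0, r0 → r4=0x40
body[2] add  r4, r2, r1 → r4=0x45
body[3] mov  r4, #0x6c → r4=0x6c
body[4] add  r1, r4, #52 → r1=0xa0
epilogue: pop r1=0x87, sp=0xd0
r1 is callee-saved → restored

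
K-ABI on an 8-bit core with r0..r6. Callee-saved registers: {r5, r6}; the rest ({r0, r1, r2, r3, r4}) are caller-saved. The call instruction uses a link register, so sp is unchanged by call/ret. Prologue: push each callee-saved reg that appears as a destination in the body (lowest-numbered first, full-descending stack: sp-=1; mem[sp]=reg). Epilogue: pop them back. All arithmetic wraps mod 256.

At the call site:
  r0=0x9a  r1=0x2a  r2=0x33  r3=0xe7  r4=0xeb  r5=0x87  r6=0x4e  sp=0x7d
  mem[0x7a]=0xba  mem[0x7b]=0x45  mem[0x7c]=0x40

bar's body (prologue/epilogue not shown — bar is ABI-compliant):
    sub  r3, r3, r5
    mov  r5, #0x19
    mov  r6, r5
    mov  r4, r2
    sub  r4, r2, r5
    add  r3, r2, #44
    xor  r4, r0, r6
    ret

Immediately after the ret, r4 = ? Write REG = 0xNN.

prologue: push r5 -> mem[0x7c]=0x87, sp=0x7c
prologue: push r6 -> mem[0x7b]=0x4e, sp=0x7b
body[0] sub  r3, r3, r5 -> r3=0x60
body[1] mov  r5, #0x19 -> r5=0x19
body[2] mov  r6, r5 -> r6=0x19
body[3] mov  r4, r2 -> r4=0x33
body[4] sub  r4, r2, r5 -> r4=0x1a
body[5] add  r3, r2, #44 -> r3=0x5f
body[6] xor  r4, r0, r6 -> r4=0x83
epilogue: pop r6=0x4e, sp=0x7c
epilogue: pop r5=0x87, sp=0x7d
r4 is caller-saved -> body value

REG = 0x83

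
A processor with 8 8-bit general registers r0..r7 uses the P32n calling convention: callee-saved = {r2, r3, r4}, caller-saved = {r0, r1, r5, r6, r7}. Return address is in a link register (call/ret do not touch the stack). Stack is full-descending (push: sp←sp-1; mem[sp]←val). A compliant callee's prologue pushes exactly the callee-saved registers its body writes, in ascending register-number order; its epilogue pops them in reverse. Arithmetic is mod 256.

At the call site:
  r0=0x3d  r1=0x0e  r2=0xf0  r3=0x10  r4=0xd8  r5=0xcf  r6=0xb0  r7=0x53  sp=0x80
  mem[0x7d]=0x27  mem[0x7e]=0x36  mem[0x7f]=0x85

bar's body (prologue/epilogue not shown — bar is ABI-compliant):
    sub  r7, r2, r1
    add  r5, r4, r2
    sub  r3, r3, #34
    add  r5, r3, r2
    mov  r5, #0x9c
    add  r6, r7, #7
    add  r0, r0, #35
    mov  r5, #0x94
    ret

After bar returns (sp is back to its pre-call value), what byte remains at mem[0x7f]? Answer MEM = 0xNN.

prologue: push r3 → mem[0x7f]=0x10, sp=0x7f
body[0] sub  r7, r2, r1 → r7=0xe2
body[1] add  r5, r4, r2 → r5=0xc8
body[2] sub  r3, r3, #34 → r3=0xee
body[3] add  r5, r3, r2 → r5=0xde
body[4] mov  r5, #0x9c → r5=0x9c
body[5] add  r6, r7, #7 → r6=0xe9
body[6] add  r0, r0, #35 → r0=0x60
body[7] mov  r5, #0x94 → r5=0x94
epilogue: pop r3=0x10, sp=0x80
prologue pushed ['r3'] at ['0x7f']

MEM = 0x10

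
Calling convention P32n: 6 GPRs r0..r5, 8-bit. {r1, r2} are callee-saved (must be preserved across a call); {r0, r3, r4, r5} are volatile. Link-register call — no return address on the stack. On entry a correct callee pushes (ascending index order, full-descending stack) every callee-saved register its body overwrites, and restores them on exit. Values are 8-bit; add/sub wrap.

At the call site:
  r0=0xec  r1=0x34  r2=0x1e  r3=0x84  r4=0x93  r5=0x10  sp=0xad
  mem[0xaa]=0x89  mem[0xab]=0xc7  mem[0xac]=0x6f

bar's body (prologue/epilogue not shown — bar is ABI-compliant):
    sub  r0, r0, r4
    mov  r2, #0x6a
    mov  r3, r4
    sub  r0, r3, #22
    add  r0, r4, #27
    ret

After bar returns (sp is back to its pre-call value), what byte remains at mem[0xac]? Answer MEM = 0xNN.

MEM = 0x1e

prologue: push r2 -> mem[0xac]=0x1e, sp=0xac
body[0] sub  r0, r0, r4 -> r0=0x59
body[1] mov  r2, #0x6a -> r2=0x6a
body[2] mov  r3, r4 -> r3=0x93
body[3] sub  r0, r3, #22 -> r0=0x7d
body[4] add  r0, r4, #27 -> r0=0xae
epilogue: pop r2=0x1e, sp=0xad
prologue pushed ['r2'] at ['0xac']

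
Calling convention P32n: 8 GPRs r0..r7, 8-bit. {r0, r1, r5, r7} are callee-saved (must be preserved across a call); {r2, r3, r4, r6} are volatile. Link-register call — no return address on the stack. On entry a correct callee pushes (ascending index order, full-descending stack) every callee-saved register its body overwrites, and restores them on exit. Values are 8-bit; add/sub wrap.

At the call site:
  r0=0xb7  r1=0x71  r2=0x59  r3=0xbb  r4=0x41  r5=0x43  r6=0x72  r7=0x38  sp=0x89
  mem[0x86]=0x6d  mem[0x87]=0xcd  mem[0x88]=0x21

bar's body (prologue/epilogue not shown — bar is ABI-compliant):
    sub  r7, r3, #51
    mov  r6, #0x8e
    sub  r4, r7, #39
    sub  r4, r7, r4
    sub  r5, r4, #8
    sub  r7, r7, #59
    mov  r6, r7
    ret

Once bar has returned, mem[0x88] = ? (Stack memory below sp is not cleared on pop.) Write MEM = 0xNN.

prologue: push r5 -> mem[0x88]=0x43, sp=0x88
prologue: push r7 -> mem[0x87]=0x38, sp=0x87
body[0] sub  r7, r3, #51 -> r7=0x88
body[1] mov  r6, #0x8e -> r6=0x8e
body[2] sub  r4, r7, #39 -> r4=0x61
body[3] sub  r4, r7, r4 -> r4=0x27
body[4] sub  r5, r4, #8 -> r5=0x1f
body[5] sub  r7, r7, #59 -> r7=0x4d
body[6] mov  r6, r7 -> r6=0x4d
epilogue: pop r7=0x38, sp=0x88
epilogue: pop r5=0x43, sp=0x89
prologue pushed ['r5', 'r7'] at ['0x88', '0x87']

MEM = 0x43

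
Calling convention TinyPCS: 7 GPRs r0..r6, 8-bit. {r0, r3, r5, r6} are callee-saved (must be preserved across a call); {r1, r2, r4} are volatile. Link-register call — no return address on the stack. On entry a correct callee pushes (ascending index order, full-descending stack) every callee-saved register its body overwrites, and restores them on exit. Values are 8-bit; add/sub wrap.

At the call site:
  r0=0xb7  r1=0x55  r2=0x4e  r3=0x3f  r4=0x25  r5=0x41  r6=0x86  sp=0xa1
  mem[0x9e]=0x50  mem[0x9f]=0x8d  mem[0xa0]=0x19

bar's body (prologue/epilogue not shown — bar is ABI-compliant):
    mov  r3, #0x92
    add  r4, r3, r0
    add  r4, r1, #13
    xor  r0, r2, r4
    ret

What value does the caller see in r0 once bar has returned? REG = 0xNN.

REG = 0xb7

prologue: push r0 → mem[0xa0]=0xb7, sp=0xa0
prologue: push r3 → mem[0x9f]=0x3f, sp=0x9f
body[0] mov  r3, #0x92 → r3=0x92
body[1] add  r4, r3, r0 → r4=0x49
body[2] add  r4, r1, #13 → r4=0x62
body[3] xor  r0, r2, r4 → r0=0x2c
epilogue: pop r3=0x3f, sp=0xa0
epilogue: pop r0=0xb7, sp=0xa1
r0 is callee-saved → restored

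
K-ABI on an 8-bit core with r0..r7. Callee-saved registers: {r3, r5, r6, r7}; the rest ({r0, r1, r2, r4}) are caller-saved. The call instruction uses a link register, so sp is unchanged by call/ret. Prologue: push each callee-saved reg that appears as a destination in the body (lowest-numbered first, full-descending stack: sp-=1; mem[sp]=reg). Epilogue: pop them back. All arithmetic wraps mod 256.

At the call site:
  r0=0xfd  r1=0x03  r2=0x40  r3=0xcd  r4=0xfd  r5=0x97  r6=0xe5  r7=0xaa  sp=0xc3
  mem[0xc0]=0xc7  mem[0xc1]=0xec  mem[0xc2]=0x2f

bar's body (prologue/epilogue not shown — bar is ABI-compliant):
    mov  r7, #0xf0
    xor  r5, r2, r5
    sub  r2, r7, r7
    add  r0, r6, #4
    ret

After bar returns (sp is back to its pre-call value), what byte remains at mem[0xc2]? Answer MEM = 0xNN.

MEM = 0x97

prologue: push r5 -> mem[0xc2]=0x97, sp=0xc2
prologue: push r7 -> mem[0xc1]=0xaa, sp=0xc1
body[0] mov  r7, #0xf0 -> r7=0xf0
body[1] xor  r5, r2, r5 -> r5=0xd7
body[2] sub  r2, r7, r7 -> r2=0x00
body[3] add  r0, r6, #4 -> r0=0xe9
epilogue: pop r7=0xaa, sp=0xc2
epilogue: pop r5=0x97, sp=0xc3
prologue pushed ['r5', 'r7'] at ['0xc2', '0xc1']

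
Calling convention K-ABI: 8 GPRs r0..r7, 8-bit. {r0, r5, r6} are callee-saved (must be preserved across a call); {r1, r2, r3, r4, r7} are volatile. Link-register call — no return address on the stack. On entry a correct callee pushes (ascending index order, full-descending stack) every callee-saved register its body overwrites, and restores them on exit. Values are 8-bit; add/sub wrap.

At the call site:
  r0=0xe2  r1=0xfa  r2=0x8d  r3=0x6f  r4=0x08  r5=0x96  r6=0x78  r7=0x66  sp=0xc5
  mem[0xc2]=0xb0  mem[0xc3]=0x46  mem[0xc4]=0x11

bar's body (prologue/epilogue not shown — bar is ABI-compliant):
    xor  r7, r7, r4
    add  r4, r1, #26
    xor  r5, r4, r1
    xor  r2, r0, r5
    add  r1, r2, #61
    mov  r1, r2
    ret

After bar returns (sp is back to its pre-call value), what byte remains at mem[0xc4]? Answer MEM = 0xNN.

prologue: push r5 → mem[0xc4]=0x96, sp=0xc4
body[0] xor  r7, r7, r4 → r7=0x6e
body[1] add  r4, r1, #26 → r4=0x14
body[2] xor  r5, r4, r1 → r5=0xee
body[3] xor  r2, r0, r5 → r2=0x0c
body[4] add  r1, r2, #61 → r1=0x49
body[5] mov  r1, r2 → r1=0x0c
epilogue: pop r5=0x96, sp=0xc5
prologue pushed ['r5'] at ['0xc4']

MEM = 0x96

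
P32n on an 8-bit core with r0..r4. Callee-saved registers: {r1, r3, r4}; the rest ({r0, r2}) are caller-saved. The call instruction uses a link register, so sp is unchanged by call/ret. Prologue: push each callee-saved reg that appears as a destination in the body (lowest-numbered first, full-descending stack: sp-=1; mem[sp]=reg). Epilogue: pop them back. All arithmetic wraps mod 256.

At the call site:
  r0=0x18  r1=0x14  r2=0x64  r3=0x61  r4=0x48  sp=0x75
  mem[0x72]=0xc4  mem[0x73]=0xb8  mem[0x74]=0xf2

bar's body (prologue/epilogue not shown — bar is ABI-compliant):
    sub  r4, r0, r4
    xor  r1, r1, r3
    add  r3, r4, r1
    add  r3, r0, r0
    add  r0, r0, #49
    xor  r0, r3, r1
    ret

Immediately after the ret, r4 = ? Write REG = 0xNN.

REG = 0x48

prologue: push r1 -> mem[0x74]=0x14, sp=0x74
prologue: push r3 -> mem[0x73]=0x61, sp=0x73
prologue: push r4 -> mem[0x72]=0x48, sp=0x72
body[0] sub  r4, r0, r4 -> r4=0xd0
body[1] xor  r1, r1, r3 -> r1=0x75
body[2] add  r3, r4, r1 -> r3=0x45
body[3] add  r3, r0, r0 -> r3=0x30
body[4] add  r0, r0, #49 -> r0=0x49
body[5] xor  r0, r3, r1 -> r0=0x45
epilogue: pop r4=0x48, sp=0x73
epilogue: pop r3=0x61, sp=0x74
epilogue: pop r1=0x14, sp=0x75
r4 is callee-saved -> restored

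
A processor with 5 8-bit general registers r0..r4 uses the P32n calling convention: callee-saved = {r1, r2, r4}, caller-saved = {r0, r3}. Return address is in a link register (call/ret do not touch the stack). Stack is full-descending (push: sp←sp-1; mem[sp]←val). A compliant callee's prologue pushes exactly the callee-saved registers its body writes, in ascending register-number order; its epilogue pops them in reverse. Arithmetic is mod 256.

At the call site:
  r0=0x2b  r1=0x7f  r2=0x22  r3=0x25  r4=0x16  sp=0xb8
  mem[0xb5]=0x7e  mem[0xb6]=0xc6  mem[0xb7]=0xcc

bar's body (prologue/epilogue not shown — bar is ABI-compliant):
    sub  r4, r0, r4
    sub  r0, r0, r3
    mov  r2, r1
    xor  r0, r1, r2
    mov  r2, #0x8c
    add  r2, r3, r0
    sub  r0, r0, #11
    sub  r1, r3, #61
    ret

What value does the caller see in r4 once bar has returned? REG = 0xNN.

REG = 0x16

prologue: push r1 → mem[0xb7]=0x7f, sp=0xb7
prologue: push r2 → mem[0xb6]=0x22, sp=0xb6
prologue: push r4 → mem[0xb5]=0x16, sp=0xb5
body[0] sub  r4, r0, r4 → r4=0x15
body[1] sub  r0, r0, r3 → r0=0x06
body[2] mov  r2, r1 → r2=0x7f
body[3] xor  r0, r1, r2 → r0=0x00
body[4] mov  r2, #0x8c → r2=0x8c
body[5] add  r2, r3, r0 → r2=0x25
body[6] sub  r0, r0, #11 → r0=0xf5
body[7] sub  r1, r3, #61 → r1=0xe8
epilogue: pop r4=0x16, sp=0xb6
epilogue: pop r2=0x22, sp=0xb7
epilogue: pop r1=0x7f, sp=0xb8
r4 is callee-saved → restored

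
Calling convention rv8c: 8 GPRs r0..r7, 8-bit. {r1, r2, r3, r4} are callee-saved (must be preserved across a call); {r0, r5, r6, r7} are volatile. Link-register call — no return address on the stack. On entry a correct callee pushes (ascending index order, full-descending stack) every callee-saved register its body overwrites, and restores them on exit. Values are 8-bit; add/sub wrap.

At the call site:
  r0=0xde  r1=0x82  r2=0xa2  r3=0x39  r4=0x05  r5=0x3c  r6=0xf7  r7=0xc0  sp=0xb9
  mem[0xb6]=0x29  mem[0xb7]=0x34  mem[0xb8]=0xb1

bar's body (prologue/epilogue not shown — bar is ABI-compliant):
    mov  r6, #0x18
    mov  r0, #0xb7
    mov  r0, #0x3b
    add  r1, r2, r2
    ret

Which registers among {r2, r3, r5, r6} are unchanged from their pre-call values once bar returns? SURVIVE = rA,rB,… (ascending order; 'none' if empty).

SURVIVE = r2,r3,r5

prologue: push r1 -> mem[0xb8]=0x82, sp=0xb8
body[0] mov  r6, #0x18 -> r6=0x18
body[1] mov  r0, #0xb7 -> r0=0xb7
body[2] mov  r0, #0x3b -> r0=0x3b
body[3] add  r1, r2, r2 -> r1=0x44
epilogue: pop r1=0x82, sp=0xb9
r2: callee-saved, written=False
r3: callee-saved, written=False
r5: caller-saved, written=False
r6: caller-saved, written=True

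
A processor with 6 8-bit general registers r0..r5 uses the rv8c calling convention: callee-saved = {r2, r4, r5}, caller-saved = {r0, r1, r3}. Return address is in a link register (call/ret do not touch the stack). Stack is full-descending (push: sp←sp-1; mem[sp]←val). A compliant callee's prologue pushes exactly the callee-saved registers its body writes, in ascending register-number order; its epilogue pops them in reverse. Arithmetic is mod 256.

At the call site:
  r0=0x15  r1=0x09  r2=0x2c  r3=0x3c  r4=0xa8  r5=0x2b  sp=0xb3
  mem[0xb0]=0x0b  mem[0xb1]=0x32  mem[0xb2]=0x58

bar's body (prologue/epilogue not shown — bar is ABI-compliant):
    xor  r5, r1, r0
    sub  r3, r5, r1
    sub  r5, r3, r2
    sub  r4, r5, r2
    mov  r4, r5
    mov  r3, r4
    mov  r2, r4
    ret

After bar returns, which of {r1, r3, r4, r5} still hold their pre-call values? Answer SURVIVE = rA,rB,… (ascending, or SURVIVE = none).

prologue: push r2 → mem[0xb2]=0x2c, sp=0xb2
prologue: push r4 → mem[0xb1]=0xa8, sp=0xb1
prologue: push r5 → mem[0xb0]=0x2b, sp=0xb0
body[0] xor  r5, r1, r0 → r5=0x1c
body[1] sub  r3, r5, r1 → r3=0x13
body[2] sub  r5, r3, r2 → r5=0xe7
body[3] sub  r4, r5, r2 → r4=0xbb
body[4] mov  r4, r5 → r4=0xe7
body[5] mov  r3, r4 → r3=0xe7
body[6] mov  r2, r4 → r2=0xe7
epilogue: pop r5=0x2b, sp=0xb1
epilogue: pop r4=0xa8, sp=0xb2
epilogue: pop r2=0x2c, sp=0xb3
r1: caller-saved, written=False
r3: caller-saved, written=True
r4: callee-saved, written=True
r5: callee-saved, written=True

SURVIVE = r1,r4,r5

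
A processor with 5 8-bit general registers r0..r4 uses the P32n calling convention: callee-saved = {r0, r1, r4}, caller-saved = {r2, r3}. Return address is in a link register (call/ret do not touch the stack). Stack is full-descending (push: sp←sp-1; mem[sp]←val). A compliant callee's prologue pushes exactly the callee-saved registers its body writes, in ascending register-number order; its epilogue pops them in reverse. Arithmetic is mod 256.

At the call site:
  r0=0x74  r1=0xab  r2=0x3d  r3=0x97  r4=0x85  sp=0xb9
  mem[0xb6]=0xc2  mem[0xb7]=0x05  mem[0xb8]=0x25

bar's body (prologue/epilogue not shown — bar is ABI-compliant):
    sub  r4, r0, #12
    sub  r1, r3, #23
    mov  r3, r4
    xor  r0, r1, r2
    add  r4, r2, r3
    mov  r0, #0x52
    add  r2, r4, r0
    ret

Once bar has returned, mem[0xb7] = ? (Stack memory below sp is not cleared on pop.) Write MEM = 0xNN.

prologue: push r0 → mem[0xb8]=0x74, sp=0xb8
prologue: push r1 → mem[0xb7]=0xab, sp=0xb7
prologue: push r4 → mem[0xb6]=0x85, sp=0xb6
body[0] sub  r4, r0, #12 → r4=0x68
body[1] sub  r1, r3, #23 → r1=0x80
body[2] mov  r3, r4 → r3=0x68
body[3] xor  r0, r1, r2 → r0=0xbd
body[4] add  r4, r2, r3 → r4=0xa5
body[5] mov  r0, #0x52 → r0=0x52
body[6] add  r2, r4, r0 → r2=0xf7
epilogue: pop r4=0x85, sp=0xb7
epilogue: pop r1=0xab, sp=0xb8
epilogue: pop r0=0x74, sp=0xb9
prologue pushed ['r0', 'r1', 'r4'] at ['0xb8', '0xb7', '0xb6']

MEM = 0xab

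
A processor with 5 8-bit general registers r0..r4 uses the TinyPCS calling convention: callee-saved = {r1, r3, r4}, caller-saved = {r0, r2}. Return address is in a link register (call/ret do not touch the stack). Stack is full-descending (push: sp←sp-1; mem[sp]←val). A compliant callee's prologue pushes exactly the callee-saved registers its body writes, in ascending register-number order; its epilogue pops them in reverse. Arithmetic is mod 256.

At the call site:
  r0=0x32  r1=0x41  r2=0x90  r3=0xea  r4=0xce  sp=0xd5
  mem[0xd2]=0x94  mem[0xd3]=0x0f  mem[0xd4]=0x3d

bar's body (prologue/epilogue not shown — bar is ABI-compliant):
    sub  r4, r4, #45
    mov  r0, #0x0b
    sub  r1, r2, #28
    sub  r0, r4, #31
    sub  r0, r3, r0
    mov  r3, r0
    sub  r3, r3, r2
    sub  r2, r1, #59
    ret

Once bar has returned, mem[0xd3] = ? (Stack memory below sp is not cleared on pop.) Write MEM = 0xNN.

prologue: push r1 → mem[0xd4]=0x41, sp=0xd4
prologue: push r3 → mem[0xd3]=0xea, sp=0xd3
prologue: push r4 → mem[0xd2]=0xce, sp=0xd2
body[0] sub  r4, r4, #45 → r4=0xa1
body[1] mov  r0, #0x0b → r0=0x0b
body[2] sub  r1, r2, #28 → r1=0x74
body[3] sub  r0, r4, #31 → r0=0x82
body[4] sub  r0, r3, r0 → r0=0x68
body[5] mov  r3, r0 → r3=0x68
body[6] sub  r3, r3, r2 → r3=0xd8
body[7] sub  r2, r1, #59 → r2=0x39
epilogue: pop r4=0xce, sp=0xd3
epilogue: pop r3=0xea, sp=0xd4
epilogue: pop r1=0x41, sp=0xd5
prologue pushed ['r1', 'r3', 'r4'] at ['0xd4', '0xd3', '0xd2']

MEM = 0xea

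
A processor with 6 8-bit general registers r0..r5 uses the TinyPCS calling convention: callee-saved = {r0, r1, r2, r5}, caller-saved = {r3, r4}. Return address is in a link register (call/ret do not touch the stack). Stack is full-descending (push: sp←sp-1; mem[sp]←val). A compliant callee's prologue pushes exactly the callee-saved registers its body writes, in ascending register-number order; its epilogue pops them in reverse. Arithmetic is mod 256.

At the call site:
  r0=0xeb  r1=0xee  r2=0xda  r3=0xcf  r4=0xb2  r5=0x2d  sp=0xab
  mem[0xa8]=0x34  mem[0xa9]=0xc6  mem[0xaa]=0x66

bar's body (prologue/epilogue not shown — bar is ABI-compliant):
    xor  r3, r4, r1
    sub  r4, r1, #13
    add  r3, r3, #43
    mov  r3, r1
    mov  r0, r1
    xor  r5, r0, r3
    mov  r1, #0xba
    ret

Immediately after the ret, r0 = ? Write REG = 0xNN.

prologue: push r0 → mem[0xaa]=0xeb, sp=0xaa
prologue: push r1 → mem[0xa9]=0xee, sp=0xa9
prologue: push r5 → mem[0xa8]=0x2d, sp=0xa8
body[0] xor  r3, r4, r1 → r3=0x5c
body[1] sub  r4, r1, #13 → r4=0xe1
body[2] add  r3, r3, #43 → r3=0x87
body[3] mov  r3, r1 → r3=0xee
body[4] mov  r0, r1 → r0=0xee
body[5] xor  r5, r0, r3 → r5=0x00
body[6] mov  r1, #0xba → r1=0xba
epilogue: pop r5=0x2d, sp=0xa9
epilogue: pop r1=0xee, sp=0xaa
epilogue: pop r0=0xeb, sp=0xab
r0 is callee-saved → restored

REG = 0xeb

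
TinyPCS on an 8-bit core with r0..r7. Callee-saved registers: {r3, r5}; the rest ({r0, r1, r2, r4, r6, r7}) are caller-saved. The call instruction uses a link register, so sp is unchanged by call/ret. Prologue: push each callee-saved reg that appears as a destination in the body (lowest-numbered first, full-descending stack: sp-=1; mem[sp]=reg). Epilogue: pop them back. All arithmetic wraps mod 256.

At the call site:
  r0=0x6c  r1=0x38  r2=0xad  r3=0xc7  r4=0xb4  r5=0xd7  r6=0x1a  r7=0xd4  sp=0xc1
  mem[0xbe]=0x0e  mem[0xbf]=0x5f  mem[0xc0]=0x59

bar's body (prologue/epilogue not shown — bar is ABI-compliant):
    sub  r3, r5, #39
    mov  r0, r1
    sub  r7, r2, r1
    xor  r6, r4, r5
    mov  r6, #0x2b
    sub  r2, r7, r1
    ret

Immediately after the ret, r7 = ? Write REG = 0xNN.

prologue: push r3 → mem[0xc0]=0xc7, sp=0xc0
body[0] sub  r3, r5, #39 → r3=0xb0
body[1] mov  r0, r1 → r0=0x38
body[2] sub  r7, r2, r1 → r7=0x75
body[3] xor  r6, r4, r5 → r6=0x63
body[4] mov  r6, #0x2b → r6=0x2b
body[5] sub  r2, r7, r1 → r2=0x3d
epilogue: pop r3=0xc7, sp=0xc1
r7 is caller-saved → body value

REG = 0x75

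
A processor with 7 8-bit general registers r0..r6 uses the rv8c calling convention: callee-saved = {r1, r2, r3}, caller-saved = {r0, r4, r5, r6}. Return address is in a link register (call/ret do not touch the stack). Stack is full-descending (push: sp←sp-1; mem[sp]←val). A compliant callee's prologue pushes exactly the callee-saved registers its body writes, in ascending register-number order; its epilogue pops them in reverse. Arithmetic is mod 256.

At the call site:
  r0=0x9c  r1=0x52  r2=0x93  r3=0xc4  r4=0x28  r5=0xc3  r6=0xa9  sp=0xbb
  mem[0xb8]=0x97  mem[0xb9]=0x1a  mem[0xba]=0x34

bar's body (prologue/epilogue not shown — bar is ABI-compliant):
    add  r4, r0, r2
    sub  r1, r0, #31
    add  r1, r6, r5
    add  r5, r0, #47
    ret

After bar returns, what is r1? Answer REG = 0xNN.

prologue: push r1 → mem[0xba]=0x52, sp=0xba
body[0] add  r4, r0, r2 → r4=0x2f
body[1] sub  r1, r0, #31 → r1=0x7d
body[2] add  r1, r6, r5 → r1=0x6c
body[3] add  r5, r0, #47 → r5=0xcb
epilogue: pop r1=0x52, sp=0xbb
r1 is callee-saved → restored

REG = 0x52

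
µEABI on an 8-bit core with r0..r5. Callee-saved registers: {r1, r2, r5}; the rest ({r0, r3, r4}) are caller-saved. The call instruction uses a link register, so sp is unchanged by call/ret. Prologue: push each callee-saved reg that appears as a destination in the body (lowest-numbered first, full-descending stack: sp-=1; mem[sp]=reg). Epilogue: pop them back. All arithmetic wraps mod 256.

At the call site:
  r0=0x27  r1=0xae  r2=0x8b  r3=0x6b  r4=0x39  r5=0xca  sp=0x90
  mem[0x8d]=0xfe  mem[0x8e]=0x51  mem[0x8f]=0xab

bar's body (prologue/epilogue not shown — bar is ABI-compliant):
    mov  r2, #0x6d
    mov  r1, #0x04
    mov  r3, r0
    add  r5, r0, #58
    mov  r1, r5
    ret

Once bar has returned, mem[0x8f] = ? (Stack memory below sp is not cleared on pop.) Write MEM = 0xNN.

MEM = 0xae

prologue: push r1 -> mem[0x8f]=0xae, sp=0x8f
prologue: push r2 -> mem[0x8e]=0x8b, sp=0x8e
prologue: push r5 -> mem[0x8d]=0xca, sp=0x8d
body[0] mov  r2, #0x6d -> r2=0x6d
body[1] mov  r1, #0x04 -> r1=0x04
body[2] mov  r3, r0 -> r3=0x27
body[3] add  r5, r0, #58 -> r5=0x61
body[4] mov  r1, r5 -> r1=0x61
epilogue: pop r5=0xca, sp=0x8e
epilogue: pop r2=0x8b, sp=0x8f
epilogue: pop r1=0xae, sp=0x90
prologue pushed ['r1', 'r2', 'r5'] at ['0x8f', '0x8e', '0x8d']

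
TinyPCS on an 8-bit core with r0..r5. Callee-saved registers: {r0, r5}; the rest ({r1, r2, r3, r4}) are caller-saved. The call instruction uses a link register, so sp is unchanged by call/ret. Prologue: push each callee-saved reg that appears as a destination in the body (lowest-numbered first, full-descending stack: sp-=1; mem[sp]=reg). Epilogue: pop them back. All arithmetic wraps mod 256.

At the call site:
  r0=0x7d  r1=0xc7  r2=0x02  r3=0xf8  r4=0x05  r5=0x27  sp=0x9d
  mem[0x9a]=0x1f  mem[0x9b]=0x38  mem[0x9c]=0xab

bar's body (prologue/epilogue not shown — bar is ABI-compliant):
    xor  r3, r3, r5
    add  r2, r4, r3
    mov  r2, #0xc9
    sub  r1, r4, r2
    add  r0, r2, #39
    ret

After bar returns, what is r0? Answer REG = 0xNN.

REG = 0x7d

prologue: push r0 → mem[0x9c]=0x7d, sp=0x9c
body[0] xor  r3, r3, r5 → r3=0xdf
body[1] add  r2, r4, r3 → r2=0xe4
body[2] mov  r2, #0xc9 → r2=0xc9
body[3] sub  r1, r4, r2 → r1=0x3c
body[4] add  r0, r2, #39 → r0=0xf0
epilogue: pop r0=0x7d, sp=0x9d
r0 is callee-saved → restored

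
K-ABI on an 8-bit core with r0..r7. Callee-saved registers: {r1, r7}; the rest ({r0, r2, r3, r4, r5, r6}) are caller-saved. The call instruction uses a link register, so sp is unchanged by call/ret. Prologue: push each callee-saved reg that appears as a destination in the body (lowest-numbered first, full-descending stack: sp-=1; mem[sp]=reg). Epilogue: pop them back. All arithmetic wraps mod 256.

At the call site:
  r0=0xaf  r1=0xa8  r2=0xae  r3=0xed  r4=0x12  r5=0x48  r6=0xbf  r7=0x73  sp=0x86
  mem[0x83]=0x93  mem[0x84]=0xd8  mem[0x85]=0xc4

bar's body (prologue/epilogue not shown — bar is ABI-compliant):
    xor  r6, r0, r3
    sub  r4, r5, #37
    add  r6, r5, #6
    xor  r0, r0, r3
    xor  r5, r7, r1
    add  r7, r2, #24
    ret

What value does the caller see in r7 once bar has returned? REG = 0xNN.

prologue: push r7 -> mem[0x85]=0x73, sp=0x85
body[0] xor  r6, r0, r3 -> r6=0x42
body[1] sub  r4, r5, #37 -> r4=0x23
body[2] add  r6, r5, #6 -> r6=0x4e
body[3] xor  r0, r0, r3 -> r0=0x42
body[4] xor  r5, r7, r1 -> r5=0xdb
body[5] add  r7, r2, #24 -> r7=0xc6
epilogue: pop r7=0x73, sp=0x86
r7 is callee-saved -> restored

REG = 0x73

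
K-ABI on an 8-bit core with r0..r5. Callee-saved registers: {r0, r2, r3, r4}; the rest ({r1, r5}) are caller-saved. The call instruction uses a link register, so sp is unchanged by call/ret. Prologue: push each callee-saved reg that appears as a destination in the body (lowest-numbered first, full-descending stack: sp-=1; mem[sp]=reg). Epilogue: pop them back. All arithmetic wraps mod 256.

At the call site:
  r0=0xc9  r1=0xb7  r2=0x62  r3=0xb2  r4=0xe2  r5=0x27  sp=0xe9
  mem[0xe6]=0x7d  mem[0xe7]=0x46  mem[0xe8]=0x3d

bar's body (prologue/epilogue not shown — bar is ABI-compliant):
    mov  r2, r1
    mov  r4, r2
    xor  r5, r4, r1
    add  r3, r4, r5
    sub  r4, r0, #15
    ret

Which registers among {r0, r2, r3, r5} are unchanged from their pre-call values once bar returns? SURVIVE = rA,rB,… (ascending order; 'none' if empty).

prologue: push r2 -> mem[0xe8]=0x62, sp=0xe8
prologue: push r3 -> mem[0xe7]=0xb2, sp=0xe7
prologue: push r4 -> mem[0xe6]=0xe2, sp=0xe6
body[0] mov  r2, r1 -> r2=0xb7
body[1] mov  r4, r2 -> r4=0xb7
body[2] xor  r5, r4, r1 -> r5=0x00
body[3] add  r3, r4, r5 -> r3=0xb7
body[4] sub  r4, r0, #15 -> r4=0xba
epilogue: pop r4=0xe2, sp=0xe7
epilogue: pop r3=0xb2, sp=0xe8
epilogue: pop r2=0x62, sp=0xe9
r0: callee-saved, written=False
r2: callee-saved, written=True
r3: callee-saved, written=True
r5: caller-saved, written=True

SURVIVE = r0,r2,r3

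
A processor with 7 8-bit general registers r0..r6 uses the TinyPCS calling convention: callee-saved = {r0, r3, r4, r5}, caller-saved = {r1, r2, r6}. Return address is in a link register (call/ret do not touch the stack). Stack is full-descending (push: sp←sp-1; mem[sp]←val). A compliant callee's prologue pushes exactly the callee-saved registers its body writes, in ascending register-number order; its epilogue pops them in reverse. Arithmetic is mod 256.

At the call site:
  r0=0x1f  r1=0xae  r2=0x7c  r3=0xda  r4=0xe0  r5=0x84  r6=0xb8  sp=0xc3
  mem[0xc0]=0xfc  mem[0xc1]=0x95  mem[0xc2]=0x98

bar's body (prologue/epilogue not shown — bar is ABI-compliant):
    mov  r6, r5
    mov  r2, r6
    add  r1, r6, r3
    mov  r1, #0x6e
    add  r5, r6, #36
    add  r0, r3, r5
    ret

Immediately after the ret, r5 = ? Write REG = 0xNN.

prologue: push r0 → mem[0xc2]=0x1f, sp=0xc2
prologue: push r5 → mem[0xc1]=0x84, sp=0xc1
body[0] mov  r6, r5 → r6=0x84
body[1] mov  r2, r6 → r2=0x84
body[2] add  r1, r6, r3 → r1=0x5e
body[3] mov  r1, #0x6e → r1=0x6e
body[4] add  r5, r6, #36 → r5=0xa8
body[5] add  r0, r3, r5 → r0=0x82
epilogue: pop r5=0x84, sp=0xc2
epilogue: pop r0=0x1f, sp=0xc3
r5 is callee-saved → restored

REG = 0x84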